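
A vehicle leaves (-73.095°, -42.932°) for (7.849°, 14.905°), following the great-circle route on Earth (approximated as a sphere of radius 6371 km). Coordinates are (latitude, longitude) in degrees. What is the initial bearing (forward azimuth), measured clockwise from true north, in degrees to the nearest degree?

57°

With φ₁ = -1.2757, φ₂ = 0.1370, Δλ = 1.0094 rad, the forward-azimuth formula gives
θ = atan2( sin Δλ cos φ₂ , cos φ₁ sin φ₂ − sin φ₁ cos φ₂ cos Δλ ) = atan2(0.8386, 0.5443) = 57.02°.
So the initial bearing is 57°.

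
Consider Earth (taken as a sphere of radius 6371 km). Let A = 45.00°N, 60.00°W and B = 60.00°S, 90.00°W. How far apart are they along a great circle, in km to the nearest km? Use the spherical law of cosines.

11990 km

Let φ₁ = 0.7854 rad, φ₂ = -1.0472 rad, and Δλ = -0.5236 rad.
cos c = sin φ₁ sin φ₂ + cos φ₁ cos φ₂ cos Δλ = (0.7071)(-0.8660) + (0.7071)(0.5000)(0.8660) = -0.30619,
so c = arccos(-0.30619) = 1.88198 rad.
Distance = R·c = 6371 × 1.8820 ≈ 11990 km.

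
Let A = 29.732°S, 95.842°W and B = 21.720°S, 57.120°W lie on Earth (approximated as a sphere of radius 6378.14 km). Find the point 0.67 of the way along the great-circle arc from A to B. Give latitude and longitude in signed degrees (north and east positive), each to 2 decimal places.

-25.50°, -69.27°

Central angle δ = 0.6217 rad. Interpolating on the sphere with fraction f = 0.67:
P = [sin((1−f)δ)·A + sin(fδ)·B] / sin δ = 0.3498·A + 0.6947·B in Cartesian coordinates,
giving P = (0.3194, -0.8441, -0.4306), i.e. latitude -25.50°, longitude -69.27°.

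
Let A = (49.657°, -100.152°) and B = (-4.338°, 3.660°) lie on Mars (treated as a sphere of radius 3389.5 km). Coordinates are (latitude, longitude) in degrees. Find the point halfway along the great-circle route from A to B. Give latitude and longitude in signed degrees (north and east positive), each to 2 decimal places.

33.15°, -33.07°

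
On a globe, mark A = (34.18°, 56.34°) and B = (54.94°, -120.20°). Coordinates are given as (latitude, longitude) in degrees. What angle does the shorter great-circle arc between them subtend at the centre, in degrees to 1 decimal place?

90.8°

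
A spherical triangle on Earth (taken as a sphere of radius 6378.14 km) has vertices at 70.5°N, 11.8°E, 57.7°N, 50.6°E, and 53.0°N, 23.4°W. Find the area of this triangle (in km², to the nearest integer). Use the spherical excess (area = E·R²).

Side lengths (central angles): a = 0.7018, b = 0.4103, c = 0.3603 rad; semiperimeter s = 0.7362.
By l'Huilier's theorem, tan(E/4) = √[tan(s/2) tan((s−a)/2) tan((s−b)/2) tan((s−c)/2)], giving spherical excess E = 0.0576 rad.
Area = E·R² = 0.0576 × (6378.14)² ≈ 2344719 km².

2344719 km²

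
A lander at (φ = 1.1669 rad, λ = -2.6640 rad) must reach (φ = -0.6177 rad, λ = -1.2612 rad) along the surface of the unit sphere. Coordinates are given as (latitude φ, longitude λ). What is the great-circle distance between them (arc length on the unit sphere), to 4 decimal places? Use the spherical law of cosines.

2.0703

With latitudes φ₁ = 66.858°, φ₂ = -35.392° and longitude difference Δλ = 80.375°:
cos c = sin φ₁ sin φ₂ + cos φ₁ cos φ₂ cos Δλ = (0.9195)(-0.5792) + (0.3930)(0.8152)(0.1672) = -0.47899,
so c = arccos(-0.47899) = 2.07030 rad.
On the unit sphere the arc length equals the central angle: 2.0703.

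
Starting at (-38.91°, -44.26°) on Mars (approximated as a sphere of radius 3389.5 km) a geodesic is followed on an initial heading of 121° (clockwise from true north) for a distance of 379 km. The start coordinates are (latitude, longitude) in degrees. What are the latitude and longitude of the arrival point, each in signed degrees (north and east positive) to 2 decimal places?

Angular distance δ = d/R = 379/3389.5 = 0.11182 rad; initial bearing θ = 2.1118 rad.
sin φ₂ = sin φ₁ cos δ + cos φ₁ sin δ cos θ = (-0.6281)(0.9938) + (0.7781)(0.1116)(-0.5150) = -0.6689, so φ₂ = -41.98°.
Δλ = atan2(sin θ sin δ cos φ₁, cos δ − sin φ₁ sin φ₂) = atan2(0.0744, 0.5736) = 7.393°.
λ₂ = -44.260° + 7.393° = -36.87°.

-41.98°, -36.87°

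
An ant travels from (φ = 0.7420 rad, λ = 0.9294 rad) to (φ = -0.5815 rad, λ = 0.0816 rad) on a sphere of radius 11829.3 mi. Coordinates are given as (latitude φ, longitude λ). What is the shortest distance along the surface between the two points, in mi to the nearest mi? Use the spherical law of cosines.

In radians: φ₁ = 0.7420, φ₂ = -0.5815, Δλ = -48.575° = -0.8478 rad.
cos c = sin φ₁ sin φ₂ + cos φ₁ cos φ₂ cos Δλ = (0.6758)(-0.5493) + (0.7371)(0.8356)(0.6616) = 0.03636,
so c = arccos(0.03636) = 1.53443 rad.
Distance = R·c = 11829.3 × 1.5344 ≈ 18151 mi.

18151 mi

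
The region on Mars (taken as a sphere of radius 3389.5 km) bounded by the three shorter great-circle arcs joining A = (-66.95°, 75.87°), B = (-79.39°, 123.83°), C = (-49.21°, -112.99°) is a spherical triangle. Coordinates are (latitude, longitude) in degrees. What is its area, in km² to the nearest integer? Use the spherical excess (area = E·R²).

Side lengths (central angles): a = 0.8253, b = 1.1108, c = 0.3088 rad; semiperimeter s = 1.1224.
By l'Huilier's theorem, tan(E/4) = √[tan(s/2) tan((s−a)/2) tan((s−b)/2) tan((s−c)/2)], giving spherical excess E = 0.0614 rad.
Area = E·R² = 0.0614 × (3389.5)² ≈ 705539 km².

705539 km²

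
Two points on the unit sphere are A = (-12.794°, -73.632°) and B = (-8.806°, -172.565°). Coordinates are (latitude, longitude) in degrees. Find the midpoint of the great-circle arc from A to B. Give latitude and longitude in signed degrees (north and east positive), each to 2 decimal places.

-16.36°, -123.54°

Central angle δ = 1.6868 rad. Interpolating on the sphere with fraction f = 0.5:
P = [sin((1−f)δ)·A + sin(fδ)·B] / sin δ = 0.7520·A + 0.7520·B in Cartesian coordinates,
giving P = (-0.5302, -0.7997, -0.2816), i.e. latitude -16.36°, longitude -123.54°.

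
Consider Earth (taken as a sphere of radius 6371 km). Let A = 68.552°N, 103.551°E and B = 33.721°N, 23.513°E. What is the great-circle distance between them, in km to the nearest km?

6149 km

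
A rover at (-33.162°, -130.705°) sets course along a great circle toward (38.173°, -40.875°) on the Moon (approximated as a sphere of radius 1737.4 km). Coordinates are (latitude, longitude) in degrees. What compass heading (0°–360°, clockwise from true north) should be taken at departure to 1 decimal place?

With φ₁ = -0.5788, φ₂ = 0.6662, Δλ = 1.5678 rad, the forward-azimuth formula gives
θ = atan2( sin Δλ cos φ₂ , cos φ₁ sin φ₂ − sin φ₁ cos φ₂ cos Δλ ) = atan2(0.7861, 0.5187) = 56.59°.
So the initial bearing is 56.6°.

56.6°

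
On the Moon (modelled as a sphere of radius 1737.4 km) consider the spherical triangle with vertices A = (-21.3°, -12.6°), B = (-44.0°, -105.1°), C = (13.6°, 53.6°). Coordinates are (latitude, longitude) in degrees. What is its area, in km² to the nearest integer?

Side lengths (central angles): a = 2.5231, b = 1.2870, c = 1.3458 rad; semiperimeter s = 2.5779.
By l'Huilier's theorem, tan(E/4) = √[tan(s/2) tan((s−a)/2) tan((s−b)/2) tan((s−c)/2)], giving spherical excess E = 0.8843 rad.
Area = E·R² = 0.8843 × (1737.4)² ≈ 2669200 km².

2669200 km²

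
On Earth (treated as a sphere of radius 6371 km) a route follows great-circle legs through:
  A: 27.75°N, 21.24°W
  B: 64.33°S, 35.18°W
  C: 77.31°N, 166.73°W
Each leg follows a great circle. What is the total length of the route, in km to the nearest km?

28153 km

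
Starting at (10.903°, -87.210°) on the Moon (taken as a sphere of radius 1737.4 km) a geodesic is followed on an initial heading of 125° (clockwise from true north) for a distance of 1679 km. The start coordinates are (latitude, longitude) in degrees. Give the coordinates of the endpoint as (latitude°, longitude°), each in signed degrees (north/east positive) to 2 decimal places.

-20.85°, -41.05°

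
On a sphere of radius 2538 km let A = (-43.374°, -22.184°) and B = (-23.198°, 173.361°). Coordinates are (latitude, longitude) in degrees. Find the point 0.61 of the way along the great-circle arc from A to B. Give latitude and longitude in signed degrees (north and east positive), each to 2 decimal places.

Central angle δ = 1.9532 rad. Interpolating on the sphere with fraction f = 0.61:
P = [sin((1−f)δ)·A + sin(fδ)·B] / sin δ = 0.7439·A + 1.0012·B in Cartesian coordinates,
giving P = (-0.4134, -0.0978, -0.9053), i.e. latitude -64.86°, longitude -166.69°.

-64.86°, -166.69°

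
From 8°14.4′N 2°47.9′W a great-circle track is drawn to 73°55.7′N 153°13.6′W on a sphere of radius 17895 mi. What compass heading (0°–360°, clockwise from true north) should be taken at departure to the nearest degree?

352°

Δλ = -150.428° = -2.6255 rad.
y = sin Δλ · cos φ₂ = (-0.4935)(0.2768) = -0.1366
x = cos φ₁ sin φ₂ − sin φ₁ cos φ₂ cos Δλ = (0.9897)(0.9609) − (0.1433)(0.2768)(-0.8697) = 0.9855
θ = atan2(y, x) = -7.89°; adding 360° gives 352°.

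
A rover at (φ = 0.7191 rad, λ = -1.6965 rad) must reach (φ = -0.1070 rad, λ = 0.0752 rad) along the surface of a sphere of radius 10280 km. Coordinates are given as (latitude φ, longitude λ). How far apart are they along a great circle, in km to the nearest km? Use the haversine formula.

18424 km

In radians: φ₁ = 0.7191, φ₂ = -0.1070, Δλ = 101.511° = 1.7717 rad.
Haversine: a = sin²(Δφ/2) + cos φ₁ cos φ₂ sin²(Δλ/2) = 0.1611 + (0.7524)(0.9943)(0.5998) = 0.60982.
Central angle c = 2·arcsin(√a) = 1.79224 rad.
Distance = R·c = 10280 × 1.7922 ≈ 18424 km.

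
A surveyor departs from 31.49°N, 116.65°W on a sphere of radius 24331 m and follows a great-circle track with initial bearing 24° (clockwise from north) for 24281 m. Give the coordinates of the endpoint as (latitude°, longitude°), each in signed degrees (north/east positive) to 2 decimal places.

Angular distance δ = d/R = 24281/24331 = 0.99795 rad; initial bearing θ = 0.4189 rad.
sin φ₂ = sin φ₁ cos δ + cos φ₁ sin δ cos θ = (0.5223)(0.5420) + (0.8527)(0.8404)(0.9135) = 0.9378, so φ₂ = 69.68°.
Δλ = atan2(sin θ sin δ cos φ₁, cos δ − sin φ₁ sin φ₂) = atan2(0.2915, 0.0522) = 79.850°.
λ₂ = -116.650° + 79.850° = -36.80°.

69.68°, -36.80°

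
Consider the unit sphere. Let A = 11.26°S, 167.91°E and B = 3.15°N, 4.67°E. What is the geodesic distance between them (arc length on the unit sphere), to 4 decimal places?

2.8189

In radians: φ₁ = -0.1965, φ₂ = 0.0550, Δλ = -163.240° = -2.8491 rad.
Haversine: a = sin²(Δφ/2) + cos φ₁ cos φ₂ sin²(Δλ/2) = 0.0157 + (0.9808)(0.9985)(0.9788) = 0.97420.
Central angle c = 2·arcsin(√a) = 2.81895 rad.
On the unit sphere the arc length equals the central angle: 2.8189.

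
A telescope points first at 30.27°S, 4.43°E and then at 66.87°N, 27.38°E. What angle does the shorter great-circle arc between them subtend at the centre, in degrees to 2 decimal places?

With latitudes φ₁ = -30.270°, φ₂ = 66.870° and longitude difference Δλ = 22.950°:
cos c = sin φ₁ sin φ₂ + cos φ₁ cos φ₂ cos Δλ = (-0.5041)(0.9196) + (0.8637)(0.3928)(0.9208) = -0.15115,
so c = arccos(-0.15115) = 1.72253 rad.
So the angular separation is 98.69°.

98.69°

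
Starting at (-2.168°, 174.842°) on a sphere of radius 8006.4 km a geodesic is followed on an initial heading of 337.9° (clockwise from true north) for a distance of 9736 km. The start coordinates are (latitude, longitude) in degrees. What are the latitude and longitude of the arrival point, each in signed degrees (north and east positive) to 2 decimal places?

58.77°, 131.97°

Angular distance δ = d/R = 9736/8006.4 = 1.21603 rad; initial bearing θ = 5.8975 rad.
sin φ₂ = sin φ₁ cos δ + cos φ₁ sin δ cos θ = (-0.0378)(0.3474) + (0.9993)(0.9377)(0.9265) = 0.8551, so φ₂ = 58.77°.
Δλ = atan2(sin θ sin δ cos φ₁, cos δ − sin φ₁ sin φ₂) = atan2(-0.3525, 0.3797) = -42.874°.
λ₂ = 174.842° − 42.874° = 131.97°.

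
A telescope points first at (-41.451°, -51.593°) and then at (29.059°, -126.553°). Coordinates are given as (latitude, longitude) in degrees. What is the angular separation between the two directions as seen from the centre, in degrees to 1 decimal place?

In radians: φ₁ = -0.7235, φ₂ = 0.5072, Δλ = -74.960° = -1.3083 rad.
Haversine: a = sin²(Δφ/2) + cos φ₁ cos φ₂ sin²(Δλ/2) = 0.3332 + (0.7495)(0.8741)(0.3703) = 0.57576.
Central angle c = 2·arcsin(√a) = 1.72290 rad.
So the angular separation is 98.7°.

98.7°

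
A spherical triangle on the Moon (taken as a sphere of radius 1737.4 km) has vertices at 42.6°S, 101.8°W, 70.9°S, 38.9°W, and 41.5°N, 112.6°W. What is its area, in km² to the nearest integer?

949008 km²

Side lengths (central angles): a = 2.1620, b = 1.4776, c = 0.7237 rad; semiperimeter s = 2.1817.
By l'Huilier's theorem, tan(E/4) = √[tan(s/2) tan((s−a)/2) tan((s−b)/2) tan((s−c)/2)], giving spherical excess E = 0.3144 rad.
Area = E·R² = 0.3144 × (1737.4)² ≈ 949008 km².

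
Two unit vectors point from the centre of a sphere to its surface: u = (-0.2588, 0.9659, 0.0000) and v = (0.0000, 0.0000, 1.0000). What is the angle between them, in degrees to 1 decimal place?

90.0°

u·v = 0.0000; |u| = 1.0000, |v| = 1.0000.
cos θ = (u·v)/(|u||v|) = 0.0000, so θ = 90.0°.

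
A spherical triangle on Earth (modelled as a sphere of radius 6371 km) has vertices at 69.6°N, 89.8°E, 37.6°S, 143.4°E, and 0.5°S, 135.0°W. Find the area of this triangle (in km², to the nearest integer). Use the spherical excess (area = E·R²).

88686920 km²

Side lengths (central angles): a = 1.4494, b = 1.8292, c = 1.9911 rad; semiperimeter s = 2.6348.
By l'Huilier's theorem, tan(E/4) = √[tan(s/2) tan((s−a)/2) tan((s−b)/2) tan((s−c)/2)], giving spherical excess E = 2.1850 rad.
Area = E·R² = 2.1850 × (6371)² ≈ 88686920 km².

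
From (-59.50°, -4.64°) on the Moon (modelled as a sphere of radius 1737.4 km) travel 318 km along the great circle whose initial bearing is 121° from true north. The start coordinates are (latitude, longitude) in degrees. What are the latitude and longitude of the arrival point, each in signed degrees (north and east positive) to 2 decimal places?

-63.48°, 15.81°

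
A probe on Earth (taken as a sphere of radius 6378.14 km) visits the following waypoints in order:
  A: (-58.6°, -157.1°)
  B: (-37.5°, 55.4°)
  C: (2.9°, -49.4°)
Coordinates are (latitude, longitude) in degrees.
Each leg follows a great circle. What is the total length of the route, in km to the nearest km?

20443 km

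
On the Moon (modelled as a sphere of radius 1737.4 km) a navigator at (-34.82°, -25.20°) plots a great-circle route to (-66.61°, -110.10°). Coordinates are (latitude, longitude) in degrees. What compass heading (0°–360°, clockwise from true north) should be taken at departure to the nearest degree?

With φ₁ = -0.6077, φ₂ = -1.1626, Δλ = -1.4818 rad, the forward-azimuth formula gives
θ = atan2( sin Δλ cos φ₂ , cos φ₁ sin φ₂ − sin φ₁ cos φ₂ cos Δλ ) = atan2(-0.3954, -0.7333) = -151.67°.
Adding 360° brings this into [0°, 360°): 208°.

208°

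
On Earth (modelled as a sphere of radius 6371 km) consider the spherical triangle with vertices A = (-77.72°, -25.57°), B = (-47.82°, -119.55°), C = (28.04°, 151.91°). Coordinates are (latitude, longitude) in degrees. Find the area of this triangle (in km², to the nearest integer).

Side lengths (central angles): a = 1.9105, b = 2.2743, c = 0.7754 rad; semiperimeter s = 2.4801.
By l'Huilier's theorem, tan(E/4) = √[tan(s/2) tan((s−a)/2) tan((s−b)/2) tan((s−c)/2)], giving spherical excess E = 1.2291 rad.
Area = E·R² = 1.2291 × (6371)² ≈ 49889995 km².

49889995 km²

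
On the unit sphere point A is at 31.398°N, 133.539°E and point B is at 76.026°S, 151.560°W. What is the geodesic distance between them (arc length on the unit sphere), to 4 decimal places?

In radians: φ₁ = 0.5480, φ₂ = -1.3269, Δλ = 74.901° = 1.3073 rad.
cos c = sin φ₁ sin φ₂ + cos φ₁ cos φ₂ cos Δλ = (0.5210)(-0.9704) + (0.8536)(0.2415)(0.2605) = -0.45187,
so c = arccos(-0.45187) = 2.03966 rad.
On the unit sphere the arc length equals the central angle: 2.0397.

2.0397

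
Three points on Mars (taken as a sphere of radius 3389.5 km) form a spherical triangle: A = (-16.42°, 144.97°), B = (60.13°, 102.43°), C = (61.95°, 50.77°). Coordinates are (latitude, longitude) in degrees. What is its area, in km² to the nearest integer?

2073220 km²

Side lengths (central angles): a = 0.4261, b = 1.8572, c = 1.4637 rad; semiperimeter s = 1.8735.
By l'Huilier's theorem, tan(E/4) = √[tan(s/2) tan((s−a)/2) tan((s−b)/2) tan((s−c)/2)], giving spherical excess E = 0.1805 rad.
Area = E·R² = 0.1805 × (3389.5)² ≈ 2073220 km².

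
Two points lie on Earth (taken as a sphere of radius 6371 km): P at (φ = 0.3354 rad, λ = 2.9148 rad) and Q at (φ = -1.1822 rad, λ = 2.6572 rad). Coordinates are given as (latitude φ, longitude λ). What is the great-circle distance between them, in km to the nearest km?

9744 km

With latitudes φ₁ = 19.217°, φ₂ = -67.735° and longitude difference Δλ = -14.759°:
cos c = sin φ₁ sin φ₂ + cos φ₁ cos φ₂ cos Δλ = (0.3291)(-0.9254) + (0.9443)(0.3789)(0.9670) = 0.04137,
so c = arccos(0.04137) = 1.52942 rad.
Distance = R·c = 6371 × 1.5294 ≈ 9744 km.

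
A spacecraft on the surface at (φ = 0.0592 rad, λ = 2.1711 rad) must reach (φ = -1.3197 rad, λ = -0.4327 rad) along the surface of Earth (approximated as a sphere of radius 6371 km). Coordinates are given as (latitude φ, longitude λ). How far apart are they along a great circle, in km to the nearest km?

Let φ₁ = 0.0592 rad, φ₂ = -1.3197 rad, and Δλ = -2.6038 rad.
cos c = sin φ₁ sin φ₂ + cos φ₁ cos φ₂ cos Δλ = (0.0592)(-0.9686) + (0.9982)(0.2485)(-0.8588) = -0.27033,
so c = arccos(-0.27033) = 1.84453 rad.
Distance = R·c = 6371 × 1.8445 ≈ 11752 km.

11752 km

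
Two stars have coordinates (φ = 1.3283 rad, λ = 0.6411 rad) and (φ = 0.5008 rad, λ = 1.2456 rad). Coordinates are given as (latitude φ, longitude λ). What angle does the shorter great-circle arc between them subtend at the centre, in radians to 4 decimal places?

0.8771 rad

With latitudes φ₁ = 76.106°, φ₂ = 28.694° and longitude difference Δλ = 34.635°:
Haversine: a = sin²(Δφ/2) + cos φ₁ cos φ₂ sin²(Δλ/2) = 0.1616 + (0.2401)(0.8772)(0.0886) = 0.18030.
Central angle c = 2·arcsin(√a) = 0.87709 rad.
So the angular separation is 0.8771 rad.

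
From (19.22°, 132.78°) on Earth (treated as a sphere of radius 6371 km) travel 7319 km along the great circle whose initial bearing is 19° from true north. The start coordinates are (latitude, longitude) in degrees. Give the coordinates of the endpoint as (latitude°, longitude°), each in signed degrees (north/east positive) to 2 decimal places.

Angular distance δ = d/R = 7319/6371 = 1.14880 rad; initial bearing θ = 0.3316 rad.
sin φ₂ = sin φ₁ cos δ + cos φ₁ sin δ cos θ = (0.3292)(0.4096) + (0.9443)(0.9123)(0.9455) = 0.9493, so φ₂ = 71.68°.
Δλ = atan2(sin θ sin δ cos φ₁, cos δ − sin φ₁ sin φ₂) = atan2(0.2805, 0.0971) = 70.909°.
λ₂ = 132.780° + 70.909° = 203.69° → -156.31° after wrapping to (−180°, 180°].

71.68°, -156.31°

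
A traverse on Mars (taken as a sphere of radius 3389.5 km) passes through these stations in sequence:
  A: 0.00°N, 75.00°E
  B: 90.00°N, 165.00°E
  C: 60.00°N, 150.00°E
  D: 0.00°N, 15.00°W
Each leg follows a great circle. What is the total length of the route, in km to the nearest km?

Leg A→B: central angle 1.5708 rad, distance 5324.2 km.
Leg B→C: central angle 0.5236 rad, distance 1774.7 km.
Leg C→D: central angle 2.0748 rad, distance 7032.6 km.
Total: 5324.2 + 1774.7 + 7032.6 ≈ 14132 km.

14132 km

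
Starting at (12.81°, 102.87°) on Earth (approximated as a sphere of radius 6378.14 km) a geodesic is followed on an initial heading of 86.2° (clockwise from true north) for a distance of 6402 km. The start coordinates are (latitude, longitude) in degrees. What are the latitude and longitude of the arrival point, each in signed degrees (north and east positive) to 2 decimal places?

10.00°, 161.59°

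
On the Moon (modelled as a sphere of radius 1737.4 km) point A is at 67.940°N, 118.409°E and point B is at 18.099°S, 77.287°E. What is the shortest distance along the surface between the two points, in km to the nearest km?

2762 km

With latitudes φ₁ = 67.940°, φ₂ = -18.099° and longitude difference Δλ = -41.122°:
Haversine: a = sin²(Δφ/2) + cos φ₁ cos φ₂ sin²(Δλ/2) = 0.4655 + (0.3756)(0.9505)(0.1233) = 0.50949.
Central angle c = 2·arcsin(√a) = 1.58979 rad.
Distance = R·c = 1737.4 × 1.5898 ≈ 2762 km.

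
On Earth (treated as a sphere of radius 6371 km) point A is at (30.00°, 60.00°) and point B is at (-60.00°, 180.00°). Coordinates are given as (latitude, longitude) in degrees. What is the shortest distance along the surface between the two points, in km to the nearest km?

14512 km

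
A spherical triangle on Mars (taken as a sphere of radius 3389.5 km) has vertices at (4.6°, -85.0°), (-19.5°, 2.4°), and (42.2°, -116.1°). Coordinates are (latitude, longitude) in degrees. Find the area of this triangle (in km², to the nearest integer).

8676089 km²

Side lengths (central angles): a = 2.1621, b = 0.8146, c = 1.5549 rad; semiperimeter s = 2.2658.
By l'Huilier's theorem, tan(E/4) = √[tan(s/2) tan((s−a)/2) tan((s−b)/2) tan((s−c)/2)], giving spherical excess E = 0.7552 rad.
Area = E·R² = 0.7552 × (3389.5)² ≈ 8676089 km².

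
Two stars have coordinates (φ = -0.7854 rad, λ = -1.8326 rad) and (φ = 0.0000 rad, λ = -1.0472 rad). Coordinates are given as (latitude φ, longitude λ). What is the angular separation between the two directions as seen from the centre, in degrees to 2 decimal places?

In radians: φ₁ = -0.7854, φ₂ = 0.0000, Δλ = 45.000° = 0.7854 rad.
Haversine: a = sin²(Δφ/2) + cos φ₁ cos φ₂ sin²(Δλ/2) = 0.1464 + (0.7071)(1.0000)(0.1464) = 0.25000.
Central angle c = 2·arcsin(√a) = 1.04720 rad.
So the angular separation is 60.00°.

60.00°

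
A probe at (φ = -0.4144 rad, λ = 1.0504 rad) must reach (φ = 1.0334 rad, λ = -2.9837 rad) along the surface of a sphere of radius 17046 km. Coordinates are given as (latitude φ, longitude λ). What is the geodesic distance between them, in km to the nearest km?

In radians: φ₁ = -0.4144, φ₂ = 1.0334, Δλ = 128.863° = 2.2491 rad.
cos c = sin φ₁ sin φ₂ + cos φ₁ cos φ₂ cos Δλ = (-0.4026)(0.8590) + (0.9154)(0.5119)(-0.6275) = -0.63990,
so c = arccos(-0.63990) = 2.26516 rad.
Distance = R·c = 17046 × 2.2652 ≈ 38612 km.

38612 km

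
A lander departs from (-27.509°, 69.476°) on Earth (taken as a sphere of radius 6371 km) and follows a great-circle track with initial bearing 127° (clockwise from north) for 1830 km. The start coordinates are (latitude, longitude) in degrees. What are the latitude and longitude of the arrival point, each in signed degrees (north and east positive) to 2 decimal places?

-36.45°, 85.81°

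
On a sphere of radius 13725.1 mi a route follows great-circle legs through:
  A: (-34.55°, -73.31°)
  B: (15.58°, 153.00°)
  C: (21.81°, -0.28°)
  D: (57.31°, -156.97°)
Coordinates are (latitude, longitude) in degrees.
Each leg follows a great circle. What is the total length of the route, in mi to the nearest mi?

87987 mi

Leg A→B: central angle 2.3467 rad, distance 32208.4 mi.
Leg B→C: central angle 2.3448 rad, distance 32183.0 mi.
Leg C→D: central angle 1.7192 rad, distance 23595.7 mi.
Total: 32208.4 + 32183.0 + 23595.7 ≈ 87987 mi.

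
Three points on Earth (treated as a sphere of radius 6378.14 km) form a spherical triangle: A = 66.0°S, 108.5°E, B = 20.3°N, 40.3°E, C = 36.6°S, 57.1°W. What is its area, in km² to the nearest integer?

72256213 km²

Side lengths (central angles): a = 1.8795, b = 1.3404, c = 1.7470 rad; semiperimeter s = 2.4834.
By l'Huilier's theorem, tan(E/4) = √[tan(s/2) tan((s−a)/2) tan((s−b)/2) tan((s−c)/2)], giving spherical excess E = 1.7762 rad.
Area = E·R² = 1.7762 × (6378.14)² ≈ 72256213 km².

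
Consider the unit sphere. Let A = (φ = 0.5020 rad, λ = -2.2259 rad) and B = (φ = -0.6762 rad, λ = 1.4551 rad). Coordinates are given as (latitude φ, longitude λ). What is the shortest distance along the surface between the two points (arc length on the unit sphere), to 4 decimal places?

2.6633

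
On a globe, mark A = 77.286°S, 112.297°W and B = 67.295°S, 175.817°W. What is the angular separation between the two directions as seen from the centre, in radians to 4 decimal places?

0.3547 rad

Let φ₁ = -1.3489 rad, φ₂ = -1.1745 rad, and Δλ = -1.1086 rad.
Haversine: a = sin²(Δφ/2) + cos φ₁ cos φ₂ sin²(Δλ/2) = 0.0076 + (0.2201)(0.3860)(0.2771) = 0.03112.
Central angle c = 2·arcsin(√a) = 0.35466 rad.
So the angular separation is 0.3547 rad.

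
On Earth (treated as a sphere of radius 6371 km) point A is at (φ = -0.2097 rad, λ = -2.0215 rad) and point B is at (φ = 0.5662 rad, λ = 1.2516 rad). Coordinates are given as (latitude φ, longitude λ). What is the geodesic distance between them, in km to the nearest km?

17617 km

Let φ₁ = -0.2097 rad, φ₂ = 0.5662 rad, and Δλ = -3.0101 rad.
cos c = sin φ₁ sin φ₂ + cos φ₁ cos φ₂ cos Δλ = (-0.2082)(0.5364) + (0.9781)(0.8439)(-0.9914) = -0.93000,
so c = arccos(-0.93000) = 2.76520 rad.
Distance = R·c = 6371 × 2.7652 ≈ 17617 km.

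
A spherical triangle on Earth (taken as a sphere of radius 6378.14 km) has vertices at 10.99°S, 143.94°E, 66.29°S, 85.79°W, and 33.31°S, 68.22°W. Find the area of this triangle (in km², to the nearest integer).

15007704 km²

Side lengths (central angles): a = 0.6038, b = 2.2016, c = 1.6515 rad; semiperimeter s = 2.2285.
By l'Huilier's theorem, tan(E/4) = √[tan(s/2) tan((s−a)/2) tan((s−b)/2) tan((s−c)/2)], giving spherical excess E = 0.3689 rad.
Area = E·R² = 0.3689 × (6378.14)² ≈ 15007704 km².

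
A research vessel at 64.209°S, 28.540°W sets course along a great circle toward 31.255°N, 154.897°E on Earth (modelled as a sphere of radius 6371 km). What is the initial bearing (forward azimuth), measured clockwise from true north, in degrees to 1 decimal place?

185.4°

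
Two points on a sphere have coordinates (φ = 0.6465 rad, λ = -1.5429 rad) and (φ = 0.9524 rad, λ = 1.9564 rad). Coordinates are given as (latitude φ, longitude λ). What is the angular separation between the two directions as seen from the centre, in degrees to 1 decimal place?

86.7°

With latitudes φ₁ = 37.042°, φ₂ = 54.569° and longitude difference Δλ = -159.505°:
Haversine: a = sin²(Δφ/2) + cos φ₁ cos φ₂ sin²(Δλ/2) = 0.0232 + (0.7982)(0.5797)(0.9684) = 0.47130.
Central angle c = 2·arcsin(√a) = 1.51337 rad.
So the angular separation is 86.7°.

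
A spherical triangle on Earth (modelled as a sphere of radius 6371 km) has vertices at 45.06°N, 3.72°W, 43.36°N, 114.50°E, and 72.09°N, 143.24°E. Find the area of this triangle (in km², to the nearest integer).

Side lengths (central angles): a = 0.5560, b = 1.0570, c = 1.3252 rad; semiperimeter s = 1.4691.
By l'Huilier's theorem, tan(E/4) = √[tan(s/2) tan((s−a)/2) tan((s−b)/2) tan((s−c)/2)], giving spherical excess E = 0.3263 rad.
Area = E·R² = 0.3263 × (6371)² ≈ 13245185 km².

13245185 km²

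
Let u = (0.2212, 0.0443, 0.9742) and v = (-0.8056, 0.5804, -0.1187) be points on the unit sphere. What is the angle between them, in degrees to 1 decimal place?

u·v = -0.2681; |u| = 1.0000, |v| = 1.0000.
cos θ = (u·v)/(|u||v|) = -0.2681, so θ = 105.6°.

105.6°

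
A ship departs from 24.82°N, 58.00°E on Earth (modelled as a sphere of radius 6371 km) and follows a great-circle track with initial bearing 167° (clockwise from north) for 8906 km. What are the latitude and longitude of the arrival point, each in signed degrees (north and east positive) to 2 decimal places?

-53.03°, 79.62°

Angular distance δ = d/R = 8906/6371 = 1.39790 rad; initial bearing θ = 2.9147 rad.
sin φ₂ = sin φ₁ cos δ + cos φ₁ sin δ cos θ = (0.4198)(0.1720) + (0.9076)(0.9851)(-0.9744) = -0.7990, so φ₂ = -53.03°.
Δλ = atan2(sin θ sin δ cos φ₁, cos δ − sin φ₁ sin φ₂) = atan2(0.2011, 0.5074) = 21.622°.
λ₂ = 58.000° + 21.622° = 79.62°.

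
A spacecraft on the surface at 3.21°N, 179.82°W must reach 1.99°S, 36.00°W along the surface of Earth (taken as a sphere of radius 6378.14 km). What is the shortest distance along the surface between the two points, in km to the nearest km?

With latitudes φ₁ = 3.210°, φ₂ = -1.990° and longitude difference Δλ = 143.820°:
cos c = sin φ₁ sin φ₂ + cos φ₁ cos φ₂ cos Δλ = (0.0560)(-0.0347) + (0.9984)(0.9994)(-0.8072) = -0.80736,
so c = arccos(-0.80736) = 2.51046 rad.
Distance = R·c = 6378.14 × 2.5105 ≈ 16012 km.

16012 km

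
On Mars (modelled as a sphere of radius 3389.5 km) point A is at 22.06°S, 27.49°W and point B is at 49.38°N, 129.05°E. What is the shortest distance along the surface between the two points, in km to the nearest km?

In radians: φ₁ = -0.3850, φ₂ = 0.8618, Δλ = 156.540° = 2.7321 rad.
cos c = sin φ₁ sin φ₂ + cos φ₁ cos φ₂ cos Δλ = (-0.3756)(0.7590) + (0.9268)(0.6510)(-0.9173) = -0.83858,
so c = arccos(-0.83858) = 2.56547 rad.
Distance = R·c = 3389.5 × 2.5655 ≈ 8696 km.

8696 km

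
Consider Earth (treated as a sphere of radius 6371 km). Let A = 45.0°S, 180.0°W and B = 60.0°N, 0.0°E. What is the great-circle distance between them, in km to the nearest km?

18347 km

Let φ₁ = -0.7854 rad, φ₂ = 1.0472 rad, and Δλ = -3.1416 rad.
cos c = sin φ₁ sin φ₂ + cos φ₁ cos φ₂ cos Δλ = (-0.7071)(0.8660) + (0.7071)(0.5000)(-1.0000) = -0.96593,
so c = arccos(-0.96593) = 2.87979 rad.
Distance = R·c = 6371 × 2.8798 ≈ 18347 km.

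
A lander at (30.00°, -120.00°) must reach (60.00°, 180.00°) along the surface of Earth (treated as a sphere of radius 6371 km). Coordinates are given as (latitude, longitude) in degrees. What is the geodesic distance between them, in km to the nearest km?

5504 km

Let φ₁ = 0.5236 rad, φ₂ = 1.0472 rad, and Δλ = -1.0472 rad.
cos c = sin φ₁ sin φ₂ + cos φ₁ cos φ₂ cos Δλ = (0.5000)(0.8660) + (0.8660)(0.5000)(0.5000) = 0.64952,
so c = arccos(0.64952) = 0.86384 rad.
Distance = R·c = 6371 × 0.8638 ≈ 5504 km.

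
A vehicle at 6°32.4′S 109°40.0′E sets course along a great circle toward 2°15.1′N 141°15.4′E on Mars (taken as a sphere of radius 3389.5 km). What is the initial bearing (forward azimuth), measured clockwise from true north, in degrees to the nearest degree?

75°

With φ₁ = -0.1141, φ₂ = 0.0393, Δλ = 0.5513 rad, the forward-azimuth formula gives
θ = atan2( sin Δλ cos φ₂ , cos φ₁ sin φ₂ − sin φ₁ cos φ₂ cos Δλ ) = atan2(0.5234, 0.1360) = 75.44°.
So the initial bearing is 75°.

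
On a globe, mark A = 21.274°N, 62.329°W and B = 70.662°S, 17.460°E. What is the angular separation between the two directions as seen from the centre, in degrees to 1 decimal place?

With latitudes φ₁ = 21.274°, φ₂ = -70.662° and longitude difference Δλ = 79.789°:
Haversine: a = sin²(Δφ/2) + cos φ₁ cos φ₂ sin²(Δλ/2) = 0.5169 + (0.9319)(0.3311)(0.4114) = 0.64383.
Central angle c = 2·arcsin(√a) = 1.86257 rad.
So the angular separation is 106.7°.

106.7°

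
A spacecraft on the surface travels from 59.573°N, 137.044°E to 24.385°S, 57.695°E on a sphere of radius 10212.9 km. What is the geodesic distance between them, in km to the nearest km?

18842 km

In radians: φ₁ = 1.0397, φ₂ = -0.4256, Δλ = -79.349° = -1.3849 rad.
Haversine: a = sin²(Δφ/2) + cos φ₁ cos φ₂ sin²(Δλ/2) = 0.4474 + (0.5064)(0.9108)(0.4076) = 0.63538.
Central angle c = 2·arcsin(√a) = 1.84497 rad.
Distance = R·c = 10212.9 × 1.8450 ≈ 18842 km.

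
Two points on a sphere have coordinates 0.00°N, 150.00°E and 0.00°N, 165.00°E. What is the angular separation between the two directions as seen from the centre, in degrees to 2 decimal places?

In radians: φ₁ = 0.0000, φ₂ = 0.0000, Δλ = 15.000° = 0.2618 rad.
cos c = sin φ₁ sin φ₂ + cos φ₁ cos φ₂ cos Δλ = (0.0000)(0.0000) + (1.0000)(1.0000)(0.9659) = 0.96593,
so c = arccos(0.96593) = 0.26180 rad.
So the angular separation is 15.00°.

15.00°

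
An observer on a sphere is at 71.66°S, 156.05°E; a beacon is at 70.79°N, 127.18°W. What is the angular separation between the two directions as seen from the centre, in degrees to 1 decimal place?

150.8°

Let φ₁ = -1.2507 rad, φ₂ = 1.2355 rad, and Δλ = 1.3399 rad.
cos c = sin φ₁ sin φ₂ + cos φ₁ cos φ₂ cos Δλ = (-0.9492)(0.9443) + (0.3147)(0.3290)(0.2289) = -0.87266,
so c = arccos(-0.87266) = 2.63142 rad.
So the angular separation is 150.8°.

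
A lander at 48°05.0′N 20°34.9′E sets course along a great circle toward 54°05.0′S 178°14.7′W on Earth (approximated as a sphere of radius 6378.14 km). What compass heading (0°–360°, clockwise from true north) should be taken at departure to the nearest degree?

124°

With φ₁ = 0.8392, φ₂ = -0.9439, Δλ = 2.8130 rad, the forward-azimuth formula gives
θ = atan2( sin Δλ cos φ₂ , cos φ₁ sin φ₂ − sin φ₁ cos φ₂ cos Δλ ) = atan2(0.1893, -0.1279) = 124.04°.
So the initial bearing is 124°.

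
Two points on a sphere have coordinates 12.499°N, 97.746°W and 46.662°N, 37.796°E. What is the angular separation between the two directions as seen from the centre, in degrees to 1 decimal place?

Let φ₁ = 0.2181 rad, φ₂ = 0.8144 rad, and Δλ = 2.3657 rad.
cos c = sin φ₁ sin φ₂ + cos φ₁ cos φ₂ cos Δλ = (0.2164)(0.7273) + (0.9763)(0.6863)(-0.7138) = -0.32084,
so c = arccos(-0.32084) = 1.89741 rad.
So the angular separation is 108.7°.

108.7°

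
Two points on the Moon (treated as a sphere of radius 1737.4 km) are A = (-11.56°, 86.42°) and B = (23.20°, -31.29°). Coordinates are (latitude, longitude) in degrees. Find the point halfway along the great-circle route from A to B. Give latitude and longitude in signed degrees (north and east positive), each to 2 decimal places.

11.13°, 30.59°

Central angle δ = 2.0917 rad. Interpolating on the sphere with fraction f = 0.5:
P = [sin((1−f)δ)·A + sin(fδ)·B] / sin δ = 0.9977·A + 0.9977·B in Cartesian coordinates,
giving P = (0.8447, 0.4993, 0.1931), i.e. latitude 11.13°, longitude 30.59°.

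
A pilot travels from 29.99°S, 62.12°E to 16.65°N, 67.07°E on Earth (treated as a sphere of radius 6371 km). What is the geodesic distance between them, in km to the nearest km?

5213 km

Let φ₁ = -0.5234 rad, φ₂ = 0.2906 rad, and Δλ = 0.0864 rad.
cos c = sin φ₁ sin φ₂ + cos φ₁ cos φ₂ cos Δλ = (-0.4998)(0.2865) + (0.8661)(0.9581)(0.9963) = 0.68349,
so c = arccos(0.68349) = 0.81827 rad.
Distance = R·c = 6371 × 0.8183 ≈ 5213 km.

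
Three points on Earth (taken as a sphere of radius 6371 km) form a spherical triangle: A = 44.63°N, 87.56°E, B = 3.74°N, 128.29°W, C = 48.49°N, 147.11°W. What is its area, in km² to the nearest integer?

7897245 km²

Side lengths (central angles): a = 0.8301, b = 1.3147, c = 2.1291 rad; semiperimeter s = 2.1369.
By l'Huilier's theorem, tan(E/4) = √[tan(s/2) tan((s−a)/2) tan((s−b)/2) tan((s−c)/2)], giving spherical excess E = 0.1946 rad.
Area = E·R² = 0.1946 × (6371)² ≈ 7897245 km².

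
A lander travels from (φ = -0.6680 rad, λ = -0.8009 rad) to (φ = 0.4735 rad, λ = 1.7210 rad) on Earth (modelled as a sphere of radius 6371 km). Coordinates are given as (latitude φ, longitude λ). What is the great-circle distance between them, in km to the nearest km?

16495 km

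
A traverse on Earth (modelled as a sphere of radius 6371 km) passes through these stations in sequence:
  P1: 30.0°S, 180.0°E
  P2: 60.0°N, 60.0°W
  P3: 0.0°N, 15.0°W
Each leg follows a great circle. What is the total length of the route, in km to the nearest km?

Leg P1→P2: central angle 2.2777 rad, distance 14511.5 km.
Leg P2→P3: central angle 1.2094 rad, distance 7705.3 km.
Total: 14511.5 + 7705.3 ≈ 22217 km.

22217 km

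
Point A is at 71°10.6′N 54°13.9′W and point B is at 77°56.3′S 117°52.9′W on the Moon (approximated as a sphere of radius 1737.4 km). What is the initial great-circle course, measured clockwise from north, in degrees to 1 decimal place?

Δλ = -63.650° = -1.1109 rad.
y = sin Δλ · cos φ₂ = (-0.8961)(0.2090) = -0.1873
x = cos φ₁ sin φ₂ − sin φ₁ cos φ₂ cos Δλ = (0.3227)(-0.9779) − (0.9465)(0.2090)(0.4439) = -0.4033
θ = atan2(y, x) = -155.10°; adding 360° gives 204.9°.

204.9°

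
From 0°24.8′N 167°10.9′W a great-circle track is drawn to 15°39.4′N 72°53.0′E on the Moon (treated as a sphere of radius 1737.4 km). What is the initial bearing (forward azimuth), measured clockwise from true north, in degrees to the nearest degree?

288°

Δλ = -119.935° = -2.0933 rad.
y = sin Δλ · cos φ₂ = (-0.8666)(0.9629) = -0.8344
x = cos φ₁ sin φ₂ − sin φ₁ cos φ₂ cos Δλ = (1.0000)(0.2699) − (0.0072)(0.9629)(-0.4990) = 0.2733
θ = atan2(y, x) = -71.86°; adding 360° gives 288°.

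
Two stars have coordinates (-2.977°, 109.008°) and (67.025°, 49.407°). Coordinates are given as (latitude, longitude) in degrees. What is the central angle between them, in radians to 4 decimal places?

In radians: φ₁ = -0.0520, φ₂ = 1.1698, Δλ = -59.601° = -1.0402 rad.
cos c = sin φ₁ sin φ₂ + cos φ₁ cos φ₂ cos Δλ = (-0.0519)(0.9207) + (0.9987)(0.3903)(0.5060) = 0.14943,
so c = arccos(0.14943) = 1.42080 rad.
So the angular separation is 1.4208 rad.

1.4208 rad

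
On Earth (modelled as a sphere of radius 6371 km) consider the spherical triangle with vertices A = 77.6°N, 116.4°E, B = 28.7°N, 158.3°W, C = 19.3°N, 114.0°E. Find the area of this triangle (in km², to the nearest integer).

26380380 km²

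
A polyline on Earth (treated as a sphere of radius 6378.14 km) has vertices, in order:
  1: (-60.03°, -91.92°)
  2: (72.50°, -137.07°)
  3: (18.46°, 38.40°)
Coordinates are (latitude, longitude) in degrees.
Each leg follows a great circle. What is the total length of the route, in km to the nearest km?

Leg 1→2: central angle 2.3750 rad, distance 15147.8 km.
Leg 2→3: central angle 1.5531 rad, distance 9906.2 km.
Total: 15147.8 + 9906.2 ≈ 25054 km.

25054 km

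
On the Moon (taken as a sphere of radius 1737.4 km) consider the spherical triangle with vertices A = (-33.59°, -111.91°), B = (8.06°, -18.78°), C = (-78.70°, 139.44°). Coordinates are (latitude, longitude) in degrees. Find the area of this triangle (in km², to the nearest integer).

Side lengths (central angles): a = 1.8940, b = 1.0583, c = 1.6937 rad; semiperimeter s = 2.3230.
By l'Huilier's theorem, tan(E/4) = √[tan(s/2) tan((s−a)/2) tan((s−b)/2) tan((s−c)/2)], giving spherical excess E = 1.3327 rad.
Area = E·R² = 1.3327 × (1737.4)² ≈ 4022967 km².

4022967 km²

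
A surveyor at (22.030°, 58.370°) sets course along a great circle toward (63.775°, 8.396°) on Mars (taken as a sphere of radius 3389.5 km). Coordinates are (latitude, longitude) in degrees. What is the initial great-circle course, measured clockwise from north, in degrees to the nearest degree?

335°

With φ₁ = 0.3845, φ₂ = 1.1131, Δλ = -0.8722 rad, the forward-azimuth formula gives
θ = atan2( sin Δλ cos φ₂ , cos φ₁ sin φ₂ − sin φ₁ cos φ₂ cos Δλ ) = atan2(-0.3384, 0.7250) = -25.02°.
Adding 360° brings this into [0°, 360°): 335°.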